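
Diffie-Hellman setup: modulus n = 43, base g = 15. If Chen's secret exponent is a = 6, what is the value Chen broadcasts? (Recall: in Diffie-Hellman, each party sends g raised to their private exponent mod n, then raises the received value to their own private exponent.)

11

Public value = 15^6 mod 43.
15^1 ≡ 15 (mod 43)
15^2 = (15^1)^2 ≡ 15^2 = 225 ≡ 10 (mod 43)
15^4 = (15^2)^2 ≡ 10^2 = 100 ≡ 14 (mod 43)
15^6 = 15^4 · 15^2 ≡ 14 · 10 ≡ 11 (mod 43).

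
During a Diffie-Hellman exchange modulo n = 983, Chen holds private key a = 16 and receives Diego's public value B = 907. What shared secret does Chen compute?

893

Shared key K = 907^16 mod 983.
907^1 ≡ 907 (mod 983)
907^2 = (907^1)^2 ≡ 907^2 = 822649 ≡ 861 (mod 983)
907^4 = (907^2)^2 ≡ 861^2 = 741321 ≡ 139 (mod 983)
907^8 = (907^4)^2 ≡ 139^2 = 19321 ≡ 644 (mod 983)
907^16 = (907^8)^2 ≡ 644^2 = 414736 ≡ 893 (mod 983)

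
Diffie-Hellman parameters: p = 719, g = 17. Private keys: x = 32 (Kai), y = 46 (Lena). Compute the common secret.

372

Lena sends B = g^y mod p = 17^46 mod 719.
17^1 ≡ 17 (mod 719)
17^2 = (17^1)^2 ≡ 17^2 = 289 ≡ 289 (mod 719)
17^4 = (17^2)^2 ≡ 289^2 = 83521 ≡ 117 (mod 719)
17^8 = (17^4)^2 ≡ 117^2 = 13689 ≡ 28 (mod 719)
17^16 = (17^8)^2 ≡ 28^2 = 784 ≡ 65 (mod 719)
17^32 = (17^16)^2 ≡ 65^2 = 4225 ≡ 630 (mod 719)
17^46 = 17^32 · 17^8 · 17^4 · 17^2 ≡ 630 · 28 · 117 · 289 ≡ 490 (mod 719).
So B = 490. Kai then computes K = B^x mod p = 490^32 mod 719.
490^1 ≡ 490 (mod 719)
490^2 = (490^1)^2 ≡ 490^2 = 240100 ≡ 673 (mod 719)
490^4 = (490^2)^2 ≡ 673^2 = 452929 ≡ 678 (mod 719)
490^8 = (490^4)^2 ≡ 678^2 = 459684 ≡ 243 (mod 719)
490^16 = (490^8)^2 ≡ 243^2 = 59049 ≡ 91 (mod 719)
490^32 = (490^16)^2 ≡ 91^2 = 8281 ≡ 372 (mod 719)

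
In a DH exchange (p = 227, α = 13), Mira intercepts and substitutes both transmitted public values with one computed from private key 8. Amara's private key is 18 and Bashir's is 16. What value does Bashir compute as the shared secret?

222

Bashir receives Mira's public value M = 13^8 mod 227 instead of the honest one.
13^1 ≡ 13 (mod 227)
13^2 = (13^1)^2 ≡ 13^2 = 169 ≡ 169 (mod 227)
13^4 = (13^2)^2 ≡ 169^2 = 28561 ≡ 186 (mod 227)
13^8 = (13^4)^2 ≡ 186^2 = 34596 ≡ 92 (mod 227)
So M = 92. Bashir computes K = M^16 mod 227.
92^1 ≡ 92 (mod 227)
92^2 = (92^1)^2 ≡ 92^2 = 8464 ≡ 65 (mod 227)
92^4 = (92^2)^2 ≡ 65^2 = 4225 ≡ 139 (mod 227)
92^8 = (92^4)^2 ≡ 139^2 = 19321 ≡ 26 (mod 227)
92^16 = (92^8)^2 ≡ 26^2 = 676 ≡ 222 (mod 227)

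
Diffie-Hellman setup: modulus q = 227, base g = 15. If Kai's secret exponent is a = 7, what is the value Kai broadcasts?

Public value = 15^7 mod 227.
15^1 ≡ 15 (mod 227)
15^2 = (15^1)^2 ≡ 15^2 = 225 ≡ 225 (mod 227)
15^4 = (15^2)^2 ≡ 225^2 = 50625 ≡ 4 (mod 227)
15^7 = 15^4 · 15^2 · 15^1 ≡ 4 · 225 · 15 ≡ 107 (mod 227).

107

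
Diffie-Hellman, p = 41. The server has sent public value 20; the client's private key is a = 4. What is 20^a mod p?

Shared key K = 20^4 mod 41.
20^1 ≡ 20 (mod 41)
20^2 = (20^1)^2 ≡ 20^2 = 400 ≡ 31 (mod 41)
20^4 = (20^2)^2 ≡ 31^2 = 961 ≡ 18 (mod 41)

18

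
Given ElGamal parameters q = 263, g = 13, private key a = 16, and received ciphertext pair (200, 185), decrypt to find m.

Shared mask s = c₁^a mod q = 200^16 mod 263.
200^1 ≡ 200 (mod 263)
200^2 = (200^1)^2 ≡ 200^2 = 40000 ≡ 24 (mod 263)
200^4 = (200^2)^2 ≡ 24^2 = 576 ≡ 50 (mod 263)
200^8 = (200^4)^2 ≡ 50^2 = 2500 ≡ 133 (mod 263)
200^16 = (200^8)^2 ≡ 133^2 = 17689 ≡ 68 (mod 263)
So s = 68; s⁻¹ ≡ 205 (mod 263).
m = c₂ · s⁻¹ mod 263 = 185 · 205 mod 263 = 53.

53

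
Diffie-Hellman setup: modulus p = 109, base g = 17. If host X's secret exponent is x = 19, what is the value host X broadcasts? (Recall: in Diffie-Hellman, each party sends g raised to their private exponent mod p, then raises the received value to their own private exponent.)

Public value = 17^{19} \pmod{109}.
17^1 ≡ 17 (mod 109)
17^2 = (17^1)^2 ≡ 17^2 = 289 ≡ 71 (mod 109)
17^4 = (17^2)^2 ≡ 71^2 = 5041 ≡ 27 (mod 109)
17^8 = (17^4)^2 ≡ 27^2 = 729 ≡ 75 (mod 109)
17^16 = (17^8)^2 ≡ 75^2 = 5625 ≡ 66 (mod 109)
17^19 = 17^16 · 17^2 · 17^1 ≡ 66 · 71 · 17 ≡ 92 (mod 109).

92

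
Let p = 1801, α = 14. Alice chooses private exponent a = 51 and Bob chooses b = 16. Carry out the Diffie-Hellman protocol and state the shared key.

937

Alice sends A = α^a mod p = 14^51 mod 1801.
14^1 ≡ 14 (mod 1801)
14^2 = (14^1)^2 ≡ 14^2 = 196 ≡ 196 (mod 1801)
14^4 = (14^2)^2 ≡ 196^2 = 38416 ≡ 595 (mod 1801)
14^8 = (14^4)^2 ≡ 595^2 = 354025 ≡ 1029 (mod 1801)
14^16 = (14^8)^2 ≡ 1029^2 = 1058841 ≡ 1654 (mod 1801)
14^32 = (14^16)^2 ≡ 1654^2 = 2735716 ≡ 1798 (mod 1801)
14^51 = 14^32 · 14^16 · 14^2 · 14^1 ≡ 1798 · 1654 · 196 · 14 ≡ 1633 (mod 1801).
So A = 1633. Bob then computes K = A^b mod p = 1633^16 mod 1801.
1633^1 ≡ 1633 (mod 1801)
1633^2 = (1633^1)^2 ≡ 1633^2 = 2666689 ≡ 1209 (mod 1801)
1633^4 = (1633^2)^2 ≡ 1209^2 = 1461681 ≡ 1070 (mod 1801)
1633^8 = (1633^4)^2 ≡ 1070^2 = 1144900 ≡ 1265 (mod 1801)
1633^16 = (1633^8)^2 ≡ 1265^2 = 1600225 ≡ 937 (mod 1801)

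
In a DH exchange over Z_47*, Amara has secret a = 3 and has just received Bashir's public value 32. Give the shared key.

9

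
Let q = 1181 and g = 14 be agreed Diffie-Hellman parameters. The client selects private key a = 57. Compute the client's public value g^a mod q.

Public value = 14^57 mod 1181.
14^1 ≡ 14 (mod 1181)
14^2 = (14^1)^2 ≡ 14^2 = 196 ≡ 196 (mod 1181)
14^4 = (14^2)^2 ≡ 196^2 = 38416 ≡ 624 (mod 1181)
14^8 = (14^4)^2 ≡ 624^2 = 389376 ≡ 827 (mod 1181)
14^16 = (14^8)^2 ≡ 827^2 = 683929 ≡ 130 (mod 1181)
14^32 = (14^16)^2 ≡ 130^2 = 16900 ≡ 366 (mod 1181)
14^57 = 14^32 · 14^16 · 14^8 · 14^1 ≡ 366 · 130 · 827 · 14 ≡ 247 (mod 1181).

247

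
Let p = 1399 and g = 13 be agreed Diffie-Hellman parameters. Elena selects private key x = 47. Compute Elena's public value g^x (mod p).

Public value = 13^47 (mod 1399).
13^1 ≡ 13 (mod 1399)
13^2 = (13^1)^2 ≡ 13^2 = 169 ≡ 169 (mod 1399)
13^4 = (13^2)^2 ≡ 169^2 = 28561 ≡ 581 (mod 1399)
13^8 = (13^4)^2 ≡ 581^2 = 337561 ≡ 402 (mod 1399)
13^16 = (13^8)^2 ≡ 402^2 = 161604 ≡ 719 (mod 1399)
13^32 = (13^16)^2 ≡ 719^2 = 516961 ≡ 730 (mod 1399)
13^47 = 13^32 · 13^8 · 13^4 · 13^2 · 13^1 ≡ 730 · 402 · 581 · 169 · 13 ≡ 1095 (mod 1399).

1095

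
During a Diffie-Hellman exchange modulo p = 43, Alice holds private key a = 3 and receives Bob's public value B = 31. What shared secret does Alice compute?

35

Shared key K = 31^3 mod 43.
31^1 ≡ 31 (mod 43)
31^2 = (31^1)^2 ≡ 31^2 = 961 ≡ 15 (mod 43)
31^3 = 31^2 · 31^1 ≡ 15 · 31 ≡ 35 (mod 43).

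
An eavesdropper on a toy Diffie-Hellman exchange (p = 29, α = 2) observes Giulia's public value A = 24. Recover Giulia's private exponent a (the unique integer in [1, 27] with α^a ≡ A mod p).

Try successive powers of 2 modulo 29:
2^1 ≡ 2
2^2 ≡ 4
2^3 ≡ 8
2^4 ≡ 16
2^5 ≡ 3
2^6 ≡ 6
2^7 ≡ 12
2^8 ≡ 24
Found: a = 8.

8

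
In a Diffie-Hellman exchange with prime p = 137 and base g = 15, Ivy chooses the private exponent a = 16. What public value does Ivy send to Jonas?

73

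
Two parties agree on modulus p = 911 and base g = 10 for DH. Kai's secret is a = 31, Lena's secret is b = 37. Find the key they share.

709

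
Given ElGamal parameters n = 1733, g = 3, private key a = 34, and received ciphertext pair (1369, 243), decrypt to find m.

1452

Shared mask s = c₁^a mod n = 1369^34 mod 1733.
1369^1 ≡ 1369 (mod 1733)
1369^2 = (1369^1)^2 ≡ 1369^2 = 1874161 ≡ 788 (mod 1733)
1369^4 = (1369^2)^2 ≡ 788^2 = 620944 ≡ 530 (mod 1733)
1369^8 = (1369^4)^2 ≡ 530^2 = 280900 ≡ 154 (mod 1733)
1369^16 = (1369^8)^2 ≡ 154^2 = 23716 ≡ 1187 (mod 1733)
1369^32 = (1369^16)^2 ≡ 1187^2 = 1408969 ≡ 40 (mod 1733)
1369^34 = 1369^32 · 1369^2 ≡ 40 · 788 ≡ 326 (mod 1733).
So s = 326; s⁻¹ ≡ 1632 (mod 1733).
m = c₂ · s⁻¹ mod 1733 = 243 · 1632 mod 1733 = 1452.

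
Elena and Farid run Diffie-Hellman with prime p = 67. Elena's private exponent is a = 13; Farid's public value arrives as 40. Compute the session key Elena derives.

59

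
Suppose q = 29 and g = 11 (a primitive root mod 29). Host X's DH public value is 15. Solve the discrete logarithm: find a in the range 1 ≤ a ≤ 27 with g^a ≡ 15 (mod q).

19

Try successive powers of 11 modulo 29:
11^1 ≡ 11
11^2 ≡ 5
11^3 ≡ 26
11^4 ≡ 25
11^5 ≡ 14
11^6 ≡ 9
11^7 ≡ 12
11^8 ≡ 16
11^9 ≡ 2
11^10 ≡ 22
11^11 ≡ 10
11^12 ≡ 23
11^13 ≡ 21
11^14 ≡ 28
11^15 ≡ 18
11^16 ≡ 24
11^17 ≡ 3
11^18 ≡ 4
11^19 ≡ 15
Found: a = 19.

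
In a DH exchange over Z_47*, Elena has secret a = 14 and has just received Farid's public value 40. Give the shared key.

34

Shared key K = 40^14 mod 47.
40^1 ≡ 40 (mod 47)
40^2 = (40^1)^2 ≡ 40^2 = 1600 ≡ 2 (mod 47)
40^4 = (40^2)^2 ≡ 2^2 = 4 ≡ 4 (mod 47)
40^8 = (40^4)^2 ≡ 4^2 = 16 ≡ 16 (mod 47)
40^14 = 40^8 · 40^4 · 40^2 ≡ 16 · 4 · 2 ≡ 34 (mod 47).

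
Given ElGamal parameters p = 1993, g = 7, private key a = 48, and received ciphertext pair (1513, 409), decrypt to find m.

42

Shared mask s = c₁^a mod p = 1513^48 mod 1993.
1513^1 ≡ 1513 (mod 1993)
1513^2 = (1513^1)^2 ≡ 1513^2 = 2289169 ≡ 1205 (mod 1993)
1513^4 = (1513^2)^2 ≡ 1205^2 = 1452025 ≡ 1121 (mod 1993)
1513^8 = (1513^4)^2 ≡ 1121^2 = 1256641 ≡ 1051 (mod 1993)
1513^16 = (1513^8)^2 ≡ 1051^2 = 1104601 ≡ 479 (mod 1993)
1513^32 = (1513^16)^2 ≡ 479^2 = 229441 ≡ 246 (mod 1993)
1513^48 = 1513^32 · 1513^16 ≡ 246 · 479 ≡ 247 (mod 1993).
So s = 247; s⁻¹ ≡ 234 (mod 1993).
m = c₂ · s⁻¹ mod 1993 = 409 · 234 mod 1993 = 42.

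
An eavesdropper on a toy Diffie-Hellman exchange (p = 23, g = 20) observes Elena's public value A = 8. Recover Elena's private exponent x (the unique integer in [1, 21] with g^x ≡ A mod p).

10

Try successive powers of 20 modulo 23:
20^1 ≡ 20
20^2 ≡ 9
20^3 ≡ 19
20^4 ≡ 12
20^5 ≡ 10
20^6 ≡ 16
20^7 ≡ 21
20^8 ≡ 6
20^9 ≡ 5
20^10 ≡ 8
Found: x = 10.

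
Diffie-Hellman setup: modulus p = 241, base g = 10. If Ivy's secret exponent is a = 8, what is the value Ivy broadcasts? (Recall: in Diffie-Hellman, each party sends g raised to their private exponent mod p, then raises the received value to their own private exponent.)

183

Public value = 10^8 (mod 241).
10^1 ≡ 10 (mod 241)
10^2 = (10^1)^2 ≡ 10^2 = 100 ≡ 100 (mod 241)
10^4 = (10^2)^2 ≡ 100^2 = 10000 ≡ 119 (mod 241)
10^8 = (10^4)^2 ≡ 119^2 = 14161 ≡ 183 (mod 241)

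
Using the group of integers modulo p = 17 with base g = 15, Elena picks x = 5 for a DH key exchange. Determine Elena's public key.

Public value = 15^5 mod 17.
15^1 ≡ 15 (mod 17)
15^2 = (15^1)^2 ≡ 15^2 = 225 ≡ 4 (mod 17)
15^4 = (15^2)^2 ≡ 4^2 = 16 ≡ 16 (mod 17)
15^5 = 15^4 · 15^1 ≡ 16 · 15 ≡ 2 (mod 17).

2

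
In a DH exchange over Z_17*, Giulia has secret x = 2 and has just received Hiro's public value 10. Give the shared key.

15

Shared key K = 10^2 mod 17.
10^1 ≡ 10 (mod 17)
10^2 = (10^1)^2 ≡ 10^2 = 100 ≡ 15 (mod 17)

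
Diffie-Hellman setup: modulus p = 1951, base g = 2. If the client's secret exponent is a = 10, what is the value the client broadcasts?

1024

Public value = 2^10 mod 1951.
2^1 ≡ 2 (mod 1951)
2^2 = (2^1)^2 ≡ 2^2 = 4 ≡ 4 (mod 1951)
2^4 = (2^2)^2 ≡ 4^2 = 16 ≡ 16 (mod 1951)
2^8 = (2^4)^2 ≡ 16^2 = 256 ≡ 256 (mod 1951)
2^10 = 2^8 · 2^2 ≡ 256 · 4 ≡ 1024 (mod 1951).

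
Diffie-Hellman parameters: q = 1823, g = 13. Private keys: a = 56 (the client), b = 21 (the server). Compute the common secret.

The client sends A = g^a mod q = 13^56 mod 1823.
13^1 ≡ 13 (mod 1823)
13^2 = (13^1)^2 ≡ 13^2 = 169 ≡ 169 (mod 1823)
13^4 = (13^2)^2 ≡ 169^2 = 28561 ≡ 1216 (mod 1823)
13^8 = (13^4)^2 ≡ 1216^2 = 1478656 ≡ 203 (mod 1823)
13^16 = (13^8)^2 ≡ 203^2 = 41209 ≡ 1103 (mod 1823)
13^32 = (13^16)^2 ≡ 1103^2 = 1216609 ≡ 668 (mod 1823)
13^56 = 13^32 · 13^16 · 13^8 ≡ 668 · 1103 · 203 ≡ 1354 (mod 1823).
So A = 1354. The server then computes K = A^b mod q = 1354^21 mod 1823.
1354^1 ≡ 1354 (mod 1823)
1354^2 = (1354^1)^2 ≡ 1354^2 = 1833316 ≡ 1201 (mod 1823)
1354^4 = (1354^2)^2 ≡ 1201^2 = 1442401 ≡ 408 (mod 1823)
1354^8 = (1354^4)^2 ≡ 408^2 = 166464 ≡ 571 (mod 1823)
1354^16 = (1354^8)^2 ≡ 571^2 = 326041 ≡ 1547 (mod 1823)
1354^21 = 1354^16 · 1354^4 · 1354^1 ≡ 1547 · 408 · 1354 ≡ 842 (mod 1823).

842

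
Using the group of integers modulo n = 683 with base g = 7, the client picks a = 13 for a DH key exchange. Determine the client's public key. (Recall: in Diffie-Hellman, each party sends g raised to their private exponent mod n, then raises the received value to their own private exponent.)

Public value = 7^13 mod 683.
7^1 ≡ 7 (mod 683)
7^2 = (7^1)^2 ≡ 7^2 = 49 ≡ 49 (mod 683)
7^4 = (7^2)^2 ≡ 49^2 = 2401 ≡ 352 (mod 683)
7^8 = (7^4)^2 ≡ 352^2 = 123904 ≡ 281 (mod 683)
7^13 = 7^8 · 7^4 · 7^1 ≡ 281 · 352 · 7 ≡ 505 (mod 683).

505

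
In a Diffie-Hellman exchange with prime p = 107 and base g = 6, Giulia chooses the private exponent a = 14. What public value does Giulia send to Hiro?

Public value = 6^14 (mod 107).
6^1 ≡ 6 (mod 107)
6^2 = (6^1)^2 ≡ 6^2 = 36 ≡ 36 (mod 107)
6^4 = (6^2)^2 ≡ 36^2 = 1296 ≡ 12 (mod 107)
6^8 = (6^4)^2 ≡ 12^2 = 144 ≡ 37 (mod 107)
6^14 = 6^8 · 6^4 · 6^2 ≡ 37 · 12 · 36 ≡ 41 (mod 107).

41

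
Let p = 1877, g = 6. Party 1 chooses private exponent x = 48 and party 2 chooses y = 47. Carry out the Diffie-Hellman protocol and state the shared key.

1536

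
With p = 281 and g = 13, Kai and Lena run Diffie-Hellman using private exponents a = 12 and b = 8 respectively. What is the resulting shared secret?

Lena sends B = g^b mod p = 13^8 mod 281.
13^1 ≡ 13 (mod 281)
13^2 = (13^1)^2 ≡ 13^2 = 169 ≡ 169 (mod 281)
13^4 = (13^2)^2 ≡ 169^2 = 28561 ≡ 180 (mod 281)
13^8 = (13^4)^2 ≡ 180^2 = 32400 ≡ 85 (mod 281)
So B = 85. Kai then computes K = B^a mod p = 85^12 mod 281.
85^1 ≡ 85 (mod 281)
85^2 = (85^1)^2 ≡ 85^2 = 7225 ≡ 200 (mod 281)
85^4 = (85^2)^2 ≡ 200^2 = 40000 ≡ 98 (mod 281)
85^8 = (85^4)^2 ≡ 98^2 = 9604 ≡ 50 (mod 281)
85^12 = 85^8 · 85^4 ≡ 50 · 98 ≡ 123 (mod 281).

123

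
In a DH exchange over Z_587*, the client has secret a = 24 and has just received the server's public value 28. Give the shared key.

Shared key K = 28^24 mod 587.
28^1 ≡ 28 (mod 587)
28^2 = (28^1)^2 ≡ 28^2 = 784 ≡ 197 (mod 587)
28^4 = (28^2)^2 ≡ 197^2 = 38809 ≡ 67 (mod 587)
28^8 = (28^4)^2 ≡ 67^2 = 4489 ≡ 380 (mod 587)
28^16 = (28^8)^2 ≡ 380^2 = 144400 ≡ 585 (mod 587)
28^24 = 28^16 · 28^8 ≡ 585 · 380 ≡ 414 (mod 587).

414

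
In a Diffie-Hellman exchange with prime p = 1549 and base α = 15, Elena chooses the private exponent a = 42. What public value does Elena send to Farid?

Public value = 15^42 mod 1549.
15^1 ≡ 15 (mod 1549)
15^2 = (15^1)^2 ≡ 15^2 = 225 ≡ 225 (mod 1549)
15^4 = (15^2)^2 ≡ 225^2 = 50625 ≡ 1057 (mod 1549)
15^8 = (15^4)^2 ≡ 1057^2 = 1117249 ≡ 420 (mod 1549)
15^16 = (15^8)^2 ≡ 420^2 = 176400 ≡ 1363 (mod 1549)
15^32 = (15^16)^2 ≡ 1363^2 = 1857769 ≡ 518 (mod 1549)
15^42 = 15^32 · 15^8 · 15^2 ≡ 518 · 420 · 225 ≡ 1051 (mod 1549).

1051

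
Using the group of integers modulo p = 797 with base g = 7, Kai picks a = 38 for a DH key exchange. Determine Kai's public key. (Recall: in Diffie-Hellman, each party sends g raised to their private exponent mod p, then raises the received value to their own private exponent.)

56

Public value = 7^38 mod 797.
7^1 ≡ 7 (mod 797)
7^2 = (7^1)^2 ≡ 7^2 = 49 ≡ 49 (mod 797)
7^4 = (7^2)^2 ≡ 49^2 = 2401 ≡ 10 (mod 797)
7^8 = (7^4)^2 ≡ 10^2 = 100 ≡ 100 (mod 797)
7^16 = (7^8)^2 ≡ 100^2 = 10000 ≡ 436 (mod 797)
7^32 = (7^16)^2 ≡ 436^2 = 190096 ≡ 410 (mod 797)
7^38 = 7^32 · 7^4 · 7^2 ≡ 410 · 10 · 49 ≡ 56 (mod 797).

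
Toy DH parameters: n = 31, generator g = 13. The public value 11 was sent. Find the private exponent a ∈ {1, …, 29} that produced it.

Try successive powers of 13 modulo 31:
13^1 ≡ 13
13^2 ≡ 14
13^3 ≡ 27
13^4 ≡ 10
13^5 ≡ 6
13^6 ≡ 16
13^7 ≡ 22
13^8 ≡ 7
13^9 ≡ 29
13^10 ≡ 5
13^11 ≡ 3
13^12 ≡ 8
13^13 ≡ 11
Found: a = 13.

13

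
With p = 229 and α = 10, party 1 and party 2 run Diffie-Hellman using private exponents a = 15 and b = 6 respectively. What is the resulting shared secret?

187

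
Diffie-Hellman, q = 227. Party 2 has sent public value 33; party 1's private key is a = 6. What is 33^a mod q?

47

Shared key K = 33^6 mod 227.
33^1 ≡ 33 (mod 227)
33^2 = (33^1)^2 ≡ 33^2 = 1089 ≡ 181 (mod 227)
33^4 = (33^2)^2 ≡ 181^2 = 32761 ≡ 73 (mod 227)
33^6 = 33^4 · 33^2 ≡ 73 · 181 ≡ 47 (mod 227).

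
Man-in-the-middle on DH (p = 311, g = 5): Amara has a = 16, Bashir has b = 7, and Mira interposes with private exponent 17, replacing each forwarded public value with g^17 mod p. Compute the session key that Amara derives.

98

Amara receives Mira's public value M = 5^17 mod 311 instead of the honest one.
5^1 ≡ 5 (mod 311)
5^2 = (5^1)^2 ≡ 5^2 = 25 ≡ 25 (mod 311)
5^4 = (5^2)^2 ≡ 25^2 = 625 ≡ 3 (mod 311)
5^8 = (5^4)^2 ≡ 3^2 = 9 ≡ 9 (mod 311)
5^16 = (5^8)^2 ≡ 9^2 = 81 ≡ 81 (mod 311)
5^17 = 5^16 · 5^1 ≡ 81 · 5 ≡ 94 (mod 311).
So M = 94. Amara computes K = M^16 mod 311.
94^1 ≡ 94 (mod 311)
94^2 = (94^1)^2 ≡ 94^2 = 8836 ≡ 128 (mod 311)
94^4 = (94^2)^2 ≡ 128^2 = 16384 ≡ 212 (mod 311)
94^8 = (94^4)^2 ≡ 212^2 = 44944 ≡ 160 (mod 311)
94^16 = (94^8)^2 ≡ 160^2 = 25600 ≡ 98 (mod 311)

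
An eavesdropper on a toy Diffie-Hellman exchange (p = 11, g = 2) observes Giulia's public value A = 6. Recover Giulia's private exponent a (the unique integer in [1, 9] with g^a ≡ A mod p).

9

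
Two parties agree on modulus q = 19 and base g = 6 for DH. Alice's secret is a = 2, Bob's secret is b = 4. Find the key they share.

16

Bob sends B = g^b mod q = 6^4 mod 19.
6^1 ≡ 6 (mod 19)
6^2 = (6^1)^2 ≡ 6^2 = 36 ≡ 17 (mod 19)
6^4 = (6^2)^2 ≡ 17^2 = 289 ≡ 4 (mod 19)
So B = 4. Alice then computes K = B^a mod q = 4^2 mod 19.
4^1 ≡ 4 (mod 19)
4^2 = (4^1)^2 ≡ 4^2 = 16 ≡ 16 (mod 19)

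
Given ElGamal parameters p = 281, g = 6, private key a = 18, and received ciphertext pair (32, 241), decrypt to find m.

Shared mask s = c₁^a mod p = 32^18 mod 281.
32^1 ≡ 32 (mod 281)
32^2 = (32^1)^2 ≡ 32^2 = 1024 ≡ 181 (mod 281)
32^4 = (32^2)^2 ≡ 181^2 = 32761 ≡ 165 (mod 281)
32^8 = (32^4)^2 ≡ 165^2 = 27225 ≡ 249 (mod 281)
32^16 = (32^8)^2 ≡ 249^2 = 62001 ≡ 181 (mod 281)
32^18 = 32^16 · 32^2 ≡ 181 · 181 ≡ 165 (mod 281).
So s = 165; s⁻¹ ≡ 109 (mod 281).
m = c₂ · s⁻¹ mod 281 = 241 · 109 mod 281 = 136.

136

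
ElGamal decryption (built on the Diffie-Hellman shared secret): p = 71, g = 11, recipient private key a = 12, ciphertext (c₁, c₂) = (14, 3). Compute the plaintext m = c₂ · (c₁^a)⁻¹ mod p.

4

Shared mask s = c₁^a mod p = 14^12 mod 71.
14^1 ≡ 14 (mod 71)
14^2 = (14^1)^2 ≡ 14^2 = 196 ≡ 54 (mod 71)
14^4 = (14^2)^2 ≡ 54^2 = 2916 ≡ 5 (mod 71)
14^8 = (14^4)^2 ≡ 5^2 = 25 ≡ 25 (mod 71)
14^12 = 14^8 · 14^4 ≡ 25 · 5 ≡ 54 (mod 71).
So s = 54; s⁻¹ ≡ 25 (mod 71).
m = c₂ · s⁻¹ mod 71 = 3 · 25 mod 71 = 4.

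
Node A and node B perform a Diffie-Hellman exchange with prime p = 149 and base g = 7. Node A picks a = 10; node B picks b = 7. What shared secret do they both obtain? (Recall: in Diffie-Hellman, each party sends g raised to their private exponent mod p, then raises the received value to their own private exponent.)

114

Node B sends B = g^b mod p = 7^7 mod 149.
7^1 ≡ 7 (mod 149)
7^2 = (7^1)^2 ≡ 7^2 = 49 ≡ 49 (mod 149)
7^4 = (7^2)^2 ≡ 49^2 = 2401 ≡ 17 (mod 149)
7^7 = 7^4 · 7^2 · 7^1 ≡ 17 · 49 · 7 ≡ 20 (mod 149).
So B = 20. Node A then computes K = B^a mod p = 20^10 mod 149.
20^1 ≡ 20 (mod 149)
20^2 = (20^1)^2 ≡ 20^2 = 400 ≡ 102 (mod 149)
20^4 = (20^2)^2 ≡ 102^2 = 10404 ≡ 123 (mod 149)
20^8 = (20^4)^2 ≡ 123^2 = 15129 ≡ 80 (mod 149)
20^10 = 20^8 · 20^2 ≡ 80 · 102 ≡ 114 (mod 149).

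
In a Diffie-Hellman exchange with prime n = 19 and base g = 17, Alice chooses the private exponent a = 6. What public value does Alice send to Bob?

Public value = 17^6 mod 19.
17^1 ≡ 17 (mod 19)
17^2 = (17^1)^2 ≡ 17^2 = 289 ≡ 4 (mod 19)
17^4 = (17^2)^2 ≡ 4^2 = 16 ≡ 16 (mod 19)
17^6 = 17^4 · 17^2 ≡ 16 · 4 ≡ 7 (mod 19).

7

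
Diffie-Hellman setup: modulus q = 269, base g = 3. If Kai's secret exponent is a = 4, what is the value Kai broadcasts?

81

Public value = 3^4 mod 269.
3^1 ≡ 3 (mod 269)
3^2 = (3^1)^2 ≡ 3^2 = 9 ≡ 9 (mod 269)
3^4 = (3^2)^2 ≡ 9^2 = 81 ≡ 81 (mod 269)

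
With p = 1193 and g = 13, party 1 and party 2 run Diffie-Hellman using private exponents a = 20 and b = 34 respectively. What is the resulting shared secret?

484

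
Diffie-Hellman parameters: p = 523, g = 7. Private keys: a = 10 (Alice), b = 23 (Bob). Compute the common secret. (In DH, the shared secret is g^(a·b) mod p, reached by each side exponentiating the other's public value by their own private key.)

Bob sends B = g^b mod p = 7^23 mod 523.
7^1 ≡ 7 (mod 523)
7^2 = (7^1)^2 ≡ 7^2 = 49 ≡ 49 (mod 523)
7^4 = (7^2)^2 ≡ 49^2 = 2401 ≡ 309 (mod 523)
7^8 = (7^4)^2 ≡ 309^2 = 95481 ≡ 295 (mod 523)
7^16 = (7^8)^2 ≡ 295^2 = 87025 ≡ 207 (mod 523)
7^23 = 7^16 · 7^4 · 7^2 · 7^1 ≡ 207 · 309 · 49 · 7 ≡ 505 (mod 523).
So B = 505. Alice then computes K = B^a mod p = 505^10 mod 523.
505^1 ≡ 505 (mod 523)
505^2 = (505^1)^2 ≡ 505^2 = 255025 ≡ 324 (mod 523)
505^4 = (505^2)^2 ≡ 324^2 = 104976 ≡ 376 (mod 523)
505^8 = (505^4)^2 ≡ 376^2 = 141376 ≡ 166 (mod 523)
505^10 = 505^8 · 505^2 ≡ 166 · 324 ≡ 438 (mod 523).

438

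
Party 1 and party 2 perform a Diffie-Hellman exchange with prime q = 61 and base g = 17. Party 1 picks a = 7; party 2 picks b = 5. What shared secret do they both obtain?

40

Party 1 sends A = g^a mod q = 17^7 mod 61.
17^1 ≡ 17 (mod 61)
17^2 = (17^1)^2 ≡ 17^2 = 289 ≡ 45 (mod 61)
17^4 = (17^2)^2 ≡ 45^2 = 2025 ≡ 12 (mod 61)
17^7 = 17^4 · 17^2 · 17^1 ≡ 12 · 45 · 17 ≡ 30 (mod 61).
So A = 30. Party 2 then computes K = A^b mod q = 30^5 mod 61.
30^1 ≡ 30 (mod 61)
30^2 = (30^1)^2 ≡ 30^2 = 900 ≡ 46 (mod 61)
30^4 = (30^2)^2 ≡ 46^2 = 2116 ≡ 42 (mod 61)
30^5 = 30^4 · 30^1 ≡ 42 · 30 ≡ 40 (mod 61).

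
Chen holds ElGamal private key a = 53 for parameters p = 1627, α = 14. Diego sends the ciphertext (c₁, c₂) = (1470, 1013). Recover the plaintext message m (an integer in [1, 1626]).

Shared mask s = c₁^a mod p = 1470^53 mod 1627.
1470^1 ≡ 1470 (mod 1627)
1470^2 = (1470^1)^2 ≡ 1470^2 = 2160900 ≡ 244 (mod 1627)
1470^4 = (1470^2)^2 ≡ 244^2 = 59536 ≡ 964 (mod 1627)
1470^8 = (1470^4)^2 ≡ 964^2 = 929296 ≡ 279 (mod 1627)
1470^16 = (1470^8)^2 ≡ 279^2 = 77841 ≡ 1372 (mod 1627)
1470^32 = (1470^16)^2 ≡ 1372^2 = 1882384 ≡ 1572 (mod 1627)
1470^53 = 1470^32 · 1470^16 · 1470^4 · 1470^1 ≡ 1572 · 1372 · 964 · 1470 ≡ 88 (mod 1627).
So s = 88; s⁻¹ ≡ 832 (mod 1627).
m = c₂ · s⁻¹ mod 1627 = 1013 · 832 mod 1627 = 30.

30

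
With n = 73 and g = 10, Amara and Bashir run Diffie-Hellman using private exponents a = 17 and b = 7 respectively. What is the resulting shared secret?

22

Bashir sends B = g^b mod n = 10^7 mod 73.
10^1 ≡ 10 (mod 73)
10^2 = (10^1)^2 ≡ 10^2 = 100 ≡ 27 (mod 73)
10^4 = (10^2)^2 ≡ 27^2 = 729 ≡ 72 (mod 73)
10^7 = 10^4 · 10^2 · 10^1 ≡ 72 · 27 · 10 ≡ 22 (mod 73).
So B = 22. Amara then computes K = B^a mod n = 22^17 mod 73.
22^1 ≡ 22 (mod 73)
22^2 = (22^1)^2 ≡ 22^2 = 484 ≡ 46 (mod 73)
22^4 = (22^2)^2 ≡ 46^2 = 2116 ≡ 72 (mod 73)
22^8 = (22^4)^2 ≡ 72^2 = 5184 ≡ 1 (mod 73)
22^16 = (22^8)^2 ≡ 1^2 = 1 ≡ 1 (mod 73)
22^17 = 22^16 · 22^1 ≡ 1 · 22 ≡ 22 (mod 73).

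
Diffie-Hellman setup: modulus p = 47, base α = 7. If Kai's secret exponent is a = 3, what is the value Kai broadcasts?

Public value = 7^3 (mod 47).
7^1 ≡ 7 (mod 47)
7^2 = (7^1)^2 ≡ 7^2 = 49 ≡ 2 (mod 47)
7^3 = 7^2 · 7^1 ≡ 2 · 7 ≡ 14 (mod 47).

14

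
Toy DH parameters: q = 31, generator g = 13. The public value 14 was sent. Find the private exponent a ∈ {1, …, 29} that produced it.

2

Try successive powers of 13 modulo 31:
13^1 ≡ 13
13^2 ≡ 14
Found: a = 2.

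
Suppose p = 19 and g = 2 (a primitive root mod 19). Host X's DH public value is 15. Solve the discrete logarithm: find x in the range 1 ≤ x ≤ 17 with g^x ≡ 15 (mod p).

Try successive powers of 2 modulo 19:
2^1 ≡ 2
2^2 ≡ 4
2^3 ≡ 8
2^4 ≡ 16
2^5 ≡ 13
2^6 ≡ 7
2^7 ≡ 14
2^8 ≡ 9
2^9 ≡ 18
2^10 ≡ 17
2^11 ≡ 15
Found: x = 11.

11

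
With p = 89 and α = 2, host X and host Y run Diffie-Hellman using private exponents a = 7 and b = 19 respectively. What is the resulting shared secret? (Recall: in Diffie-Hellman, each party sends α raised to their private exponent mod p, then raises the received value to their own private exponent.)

2

Host Y sends B = α^b mod p = 2^19 mod 89.
2^1 ≡ 2 (mod 89)
2^2 = (2^1)^2 ≡ 2^2 = 4 ≡ 4 (mod 89)
2^4 = (2^2)^2 ≡ 4^2 = 16 ≡ 16 (mod 89)
2^8 = (2^4)^2 ≡ 16^2 = 256 ≡ 78 (mod 89)
2^16 = (2^8)^2 ≡ 78^2 = 6084 ≡ 32 (mod 89)
2^19 = 2^16 · 2^2 · 2^1 ≡ 32 · 4 · 2 ≡ 78 (mod 89).
So B = 78. Host X then computes K = B^a mod p = 78^7 mod 89.
78^1 ≡ 78 (mod 89)
78^2 = (78^1)^2 ≡ 78^2 = 6084 ≡ 32 (mod 89)
78^4 = (78^2)^2 ≡ 32^2 = 1024 ≡ 45 (mod 89)
78^7 = 78^4 · 78^2 · 78^1 ≡ 45 · 32 · 78 ≡ 2 (mod 89).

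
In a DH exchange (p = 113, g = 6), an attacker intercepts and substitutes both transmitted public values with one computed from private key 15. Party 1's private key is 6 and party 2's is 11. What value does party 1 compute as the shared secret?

31

Party 1 receives an attacker's public value M = 6^15 mod 113 instead of the honest one.
6^1 ≡ 6 (mod 113)
6^2 = (6^1)^2 ≡ 6^2 = 36 ≡ 36 (mod 113)
6^4 = (6^2)^2 ≡ 36^2 = 1296 ≡ 53 (mod 113)
6^8 = (6^4)^2 ≡ 53^2 = 2809 ≡ 97 (mod 113)
6^15 = 6^8 · 6^4 · 6^2 · 6^1 ≡ 97 · 53 · 36 · 6 ≡ 5 (mod 113).
So M = 5. Party 1 computes K = M^6 mod 113.
5^1 ≡ 5 (mod 113)
5^2 = (5^1)^2 ≡ 5^2 = 25 ≡ 25 (mod 113)
5^4 = (5^2)^2 ≡ 25^2 = 625 ≡ 60 (mod 113)
5^6 = 5^4 · 5^2 ≡ 60 · 25 ≡ 31 (mod 113).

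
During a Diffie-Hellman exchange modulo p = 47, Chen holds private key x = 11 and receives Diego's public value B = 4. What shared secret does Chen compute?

Shared key K = 4^11 mod 47.
4^1 ≡ 4 (mod 47)
4^2 = (4^1)^2 ≡ 4^2 = 16 ≡ 16 (mod 47)
4^4 = (4^2)^2 ≡ 16^2 = 256 ≡ 21 (mod 47)
4^8 = (4^4)^2 ≡ 21^2 = 441 ≡ 18 (mod 47)
4^11 = 4^8 · 4^2 · 4^1 ≡ 18 · 16 · 4 ≡ 24 (mod 47).

24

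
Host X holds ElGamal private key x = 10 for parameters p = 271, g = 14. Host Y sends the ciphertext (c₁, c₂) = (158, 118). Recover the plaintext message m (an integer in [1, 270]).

189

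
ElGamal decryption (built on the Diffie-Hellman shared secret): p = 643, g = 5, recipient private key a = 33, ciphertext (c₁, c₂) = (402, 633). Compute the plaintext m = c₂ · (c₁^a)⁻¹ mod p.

Shared mask s = c₁^a mod p = 402^33 mod 643.
402^1 ≡ 402 (mod 643)
402^2 = (402^1)^2 ≡ 402^2 = 161604 ≡ 211 (mod 643)
402^4 = (402^2)^2 ≡ 211^2 = 44521 ≡ 154 (mod 643)
402^8 = (402^4)^2 ≡ 154^2 = 23716 ≡ 568 (mod 643)
402^16 = (402^8)^2 ≡ 568^2 = 322624 ≡ 481 (mod 643)
402^32 = (402^16)^2 ≡ 481^2 = 231361 ≡ 524 (mod 643)
402^33 = 402^32 · 402^1 ≡ 524 · 402 ≡ 387 (mod 643).
So s = 387; s⁻¹ ≡ 108 (mod 643).
m = c₂ · s⁻¹ mod 643 = 633 · 108 mod 643 = 206.

206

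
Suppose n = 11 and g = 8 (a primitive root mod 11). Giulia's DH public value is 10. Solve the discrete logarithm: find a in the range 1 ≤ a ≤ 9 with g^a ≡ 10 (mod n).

5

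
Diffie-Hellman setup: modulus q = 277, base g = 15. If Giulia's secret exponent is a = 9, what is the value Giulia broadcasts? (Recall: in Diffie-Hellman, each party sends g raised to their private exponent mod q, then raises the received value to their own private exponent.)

Public value = 15^{9} \pmod{277}.
15^1 ≡ 15 (mod 277)
15^2 = (15^1)^2 ≡ 15^2 = 225 ≡ 225 (mod 277)
15^4 = (15^2)^2 ≡ 225^2 = 50625 ≡ 211 (mod 277)
15^8 = (15^4)^2 ≡ 211^2 = 44521 ≡ 201 (mod 277)
15^9 = 15^8 · 15^1 ≡ 201 · 15 ≡ 245 (mod 277).

245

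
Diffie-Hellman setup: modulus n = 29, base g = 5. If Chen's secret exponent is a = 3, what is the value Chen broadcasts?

9

Public value = 5^3 (mod 29).
5^1 ≡ 5 (mod 29)
5^2 = (5^1)^2 ≡ 5^2 = 25 ≡ 25 (mod 29)
5^3 = 5^2 · 5^1 ≡ 25 · 5 ≡ 9 (mod 29).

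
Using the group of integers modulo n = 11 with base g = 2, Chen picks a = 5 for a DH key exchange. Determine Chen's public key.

10

Public value = 2^5 mod 11.
2^1 ≡ 2 (mod 11)
2^2 = (2^1)^2 ≡ 2^2 = 4 ≡ 4 (mod 11)
2^4 = (2^2)^2 ≡ 4^2 = 16 ≡ 5 (mod 11)
2^5 = 2^4 · 2^1 ≡ 5 · 2 ≡ 10 (mod 11).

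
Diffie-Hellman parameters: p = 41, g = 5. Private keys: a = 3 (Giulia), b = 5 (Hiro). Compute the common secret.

32

Giulia sends A = g^a mod p = 5^3 mod 41.
5^1 ≡ 5 (mod 41)
5^2 = (5^1)^2 ≡ 5^2 = 25 ≡ 25 (mod 41)
5^3 = 5^2 · 5^1 ≡ 25 · 5 ≡ 2 (mod 41).
So A = 2. Hiro then computes K = A^b mod p = 2^5 mod 41.
2^1 ≡ 2 (mod 41)
2^2 = (2^1)^2 ≡ 2^2 = 4 ≡ 4 (mod 41)
2^4 = (2^2)^2 ≡ 4^2 = 16 ≡ 16 (mod 41)
2^5 = 2^4 · 2^1 ≡ 16 · 2 ≡ 32 (mod 41).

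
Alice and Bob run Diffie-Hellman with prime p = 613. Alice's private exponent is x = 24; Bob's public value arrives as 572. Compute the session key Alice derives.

370

Shared key K = 572^24 mod 613.
572^1 ≡ 572 (mod 613)
572^2 = (572^1)^2 ≡ 572^2 = 327184 ≡ 455 (mod 613)
572^4 = (572^2)^2 ≡ 455^2 = 207025 ≡ 444 (mod 613)
572^8 = (572^4)^2 ≡ 444^2 = 197136 ≡ 363 (mod 613)
572^16 = (572^8)^2 ≡ 363^2 = 131769 ≡ 587 (mod 613)
572^24 = 572^16 · 572^8 ≡ 587 · 363 ≡ 370 (mod 613).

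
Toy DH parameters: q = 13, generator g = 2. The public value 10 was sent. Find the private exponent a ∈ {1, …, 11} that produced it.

Try successive powers of 2 modulo 13:
2^1 ≡ 2
2^2 ≡ 4
2^3 ≡ 8
2^4 ≡ 3
2^5 ≡ 6
2^6 ≡ 12
2^7 ≡ 11
2^8 ≡ 9
2^9 ≡ 5
2^10 ≡ 10
Found: a = 10.

10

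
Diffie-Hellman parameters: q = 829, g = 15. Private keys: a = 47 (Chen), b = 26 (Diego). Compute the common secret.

59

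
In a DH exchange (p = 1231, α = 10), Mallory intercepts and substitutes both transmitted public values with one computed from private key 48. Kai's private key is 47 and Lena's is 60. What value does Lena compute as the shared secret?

1044

Lena receives Mallory's public value M = 10^48 mod 1231 instead of the honest one.
10^1 ≡ 10 (mod 1231)
10^2 = (10^1)^2 ≡ 10^2 = 100 ≡ 100 (mod 1231)
10^4 = (10^2)^2 ≡ 100^2 = 10000 ≡ 152 (mod 1231)
10^8 = (10^4)^2 ≡ 152^2 = 23104 ≡ 946 (mod 1231)
10^16 = (10^8)^2 ≡ 946^2 = 894916 ≡ 1210 (mod 1231)
10^32 = (10^16)^2 ≡ 1210^2 = 1464100 ≡ 441 (mod 1231)
10^48 = 10^32 · 10^16 ≡ 441 · 1210 ≡ 587 (mod 1231).
So M = 587. Lena computes K = M^60 mod 1231.
587^1 ≡ 587 (mod 1231)
587^2 = (587^1)^2 ≡ 587^2 = 344569 ≡ 1120 (mod 1231)
587^4 = (587^2)^2 ≡ 1120^2 = 1254400 ≡ 11 (mod 1231)
587^8 = (587^4)^2 ≡ 11^2 = 121 ≡ 121 (mod 1231)
587^16 = (587^8)^2 ≡ 121^2 = 14641 ≡ 1100 (mod 1231)
587^32 = (587^16)^2 ≡ 1100^2 = 1210000 ≡ 1158 (mod 1231)
587^60 = 587^32 · 587^16 · 587^8 · 587^4 ≡ 1158 · 1100 · 121 · 11 ≡ 1044 (mod 1231).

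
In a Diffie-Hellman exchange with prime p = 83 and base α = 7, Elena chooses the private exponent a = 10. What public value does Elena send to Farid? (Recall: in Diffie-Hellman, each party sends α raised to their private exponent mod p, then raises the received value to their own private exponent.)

21

Public value = 7^10 mod 83.
7^1 ≡ 7 (mod 83)
7^2 = (7^1)^2 ≡ 7^2 = 49 ≡ 49 (mod 83)
7^4 = (7^2)^2 ≡ 49^2 = 2401 ≡ 77 (mod 83)
7^8 = (7^4)^2 ≡ 77^2 = 5929 ≡ 36 (mod 83)
7^10 = 7^8 · 7^2 ≡ 36 · 49 ≡ 21 (mod 83).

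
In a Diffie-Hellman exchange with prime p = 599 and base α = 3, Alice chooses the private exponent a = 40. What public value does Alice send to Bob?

100

Public value = 3^40 mod 599.
3^1 ≡ 3 (mod 599)
3^2 = (3^1)^2 ≡ 3^2 = 9 ≡ 9 (mod 599)
3^4 = (3^2)^2 ≡ 9^2 = 81 ≡ 81 (mod 599)
3^8 = (3^4)^2 ≡ 81^2 = 6561 ≡ 571 (mod 599)
3^16 = (3^8)^2 ≡ 571^2 = 326041 ≡ 185 (mod 599)
3^32 = (3^16)^2 ≡ 185^2 = 34225 ≡ 82 (mod 599)
3^40 = 3^32 · 3^8 ≡ 82 · 571 ≡ 100 (mod 599).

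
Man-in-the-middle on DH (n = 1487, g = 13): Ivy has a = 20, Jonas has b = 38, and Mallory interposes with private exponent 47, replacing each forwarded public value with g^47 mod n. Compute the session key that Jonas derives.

908

Jonas receives Mallory's public value M = 13^47 mod 1487 instead of the honest one.
13^1 ≡ 13 (mod 1487)
13^2 = (13^1)^2 ≡ 13^2 = 169 ≡ 169 (mod 1487)
13^4 = (13^2)^2 ≡ 169^2 = 28561 ≡ 308 (mod 1487)
13^8 = (13^4)^2 ≡ 308^2 = 94864 ≡ 1183 (mod 1487)
13^16 = (13^8)^2 ≡ 1183^2 = 1399489 ≡ 222 (mod 1487)
13^32 = (13^16)^2 ≡ 222^2 = 49284 ≡ 213 (mod 1487)
13^47 = 13^32 · 13^8 · 13^4 · 13^2 · 13^1 ≡ 213 · 1183 · 308 · 169 · 13 ≡ 549 (mod 1487).
So M = 549. Jonas computes K = M^38 mod 1487.
549^1 ≡ 549 (mod 1487)
549^2 = (549^1)^2 ≡ 549^2 = 301401 ≡ 1027 (mod 1487)
549^4 = (549^2)^2 ≡ 1027^2 = 1054729 ≡ 446 (mod 1487)
549^8 = (549^4)^2 ≡ 446^2 = 198916 ≡ 1145 (mod 1487)
549^16 = (549^8)^2 ≡ 1145^2 = 1311025 ≡ 978 (mod 1487)
549^32 = (549^16)^2 ≡ 978^2 = 956484 ≡ 343 (mod 1487)
549^38 = 549^32 · 549^4 · 549^2 ≡ 343 · 446 · 1027 ≡ 908 (mod 1487).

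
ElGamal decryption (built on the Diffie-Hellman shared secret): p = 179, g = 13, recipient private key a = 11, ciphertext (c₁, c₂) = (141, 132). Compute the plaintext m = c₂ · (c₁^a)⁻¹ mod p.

160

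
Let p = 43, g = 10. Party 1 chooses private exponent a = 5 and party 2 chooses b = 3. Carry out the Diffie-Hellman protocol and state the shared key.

Party 1 sends A = g^a mod p = 10^5 mod 43.
10^1 ≡ 10 (mod 43)
10^2 = (10^1)^2 ≡ 10^2 = 100 ≡ 14 (mod 43)
10^4 = (10^2)^2 ≡ 14^2 = 196 ≡ 24 (mod 43)
10^5 = 10^4 · 10^1 ≡ 24 · 10 ≡ 25 (mod 43).
So A = 25. Party 2 then computes K = A^b mod p = 25^3 mod 43.
25^1 ≡ 25 (mod 43)
25^2 = (25^1)^2 ≡ 25^2 = 625 ≡ 23 (mod 43)
25^3 = 25^2 · 25^1 ≡ 23 · 25 ≡ 16 (mod 43).

16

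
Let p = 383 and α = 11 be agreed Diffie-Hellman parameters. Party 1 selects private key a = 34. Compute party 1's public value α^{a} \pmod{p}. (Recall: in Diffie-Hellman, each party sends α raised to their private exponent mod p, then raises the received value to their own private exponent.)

139

Public value = 11^{34} \pmod{383}.
11^1 ≡ 11 (mod 383)
11^2 = (11^1)^2 ≡ 11^2 = 121 ≡ 121 (mod 383)
11^4 = (11^2)^2 ≡ 121^2 = 14641 ≡ 87 (mod 383)
11^8 = (11^4)^2 ≡ 87^2 = 7569 ≡ 292 (mod 383)
11^16 = (11^8)^2 ≡ 292^2 = 85264 ≡ 238 (mod 383)
11^32 = (11^16)^2 ≡ 238^2 = 56644 ≡ 343 (mod 383)
11^34 = 11^32 · 11^2 ≡ 343 · 121 ≡ 139 (mod 383).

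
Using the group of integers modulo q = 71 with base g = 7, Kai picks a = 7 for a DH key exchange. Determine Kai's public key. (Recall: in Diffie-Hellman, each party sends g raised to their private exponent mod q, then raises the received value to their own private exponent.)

14

Public value = 7^7 mod 71.
7^1 ≡ 7 (mod 71)
7^2 = (7^1)^2 ≡ 7^2 = 49 ≡ 49 (mod 71)
7^4 = (7^2)^2 ≡ 49^2 = 2401 ≡ 58 (mod 71)
7^7 = 7^4 · 7^2 · 7^1 ≡ 58 · 49 · 7 ≡ 14 (mod 71).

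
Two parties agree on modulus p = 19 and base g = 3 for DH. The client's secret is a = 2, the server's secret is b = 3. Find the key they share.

The server sends B = g^b mod p = 3^3 mod 19.
3^1 ≡ 3 (mod 19)
3^2 = (3^1)^2 ≡ 3^2 = 9 ≡ 9 (mod 19)
3^3 = 3^2 · 3^1 ≡ 9 · 3 ≡ 8 (mod 19).
So B = 8. The client then computes K = B^a mod p = 8^2 mod 19.
8^1 ≡ 8 (mod 19)
8^2 = (8^1)^2 ≡ 8^2 = 64 ≡ 7 (mod 19)

7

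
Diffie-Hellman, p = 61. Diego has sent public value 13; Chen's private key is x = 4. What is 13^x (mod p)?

13

Shared key K = 13^4 mod 61.
13^1 ≡ 13 (mod 61)
13^2 = (13^1)^2 ≡ 13^2 = 169 ≡ 47 (mod 61)
13^4 = (13^2)^2 ≡ 47^2 = 2209 ≡ 13 (mod 61)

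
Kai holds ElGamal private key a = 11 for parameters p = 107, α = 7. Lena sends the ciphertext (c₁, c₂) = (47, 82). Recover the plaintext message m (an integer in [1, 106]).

Shared mask s = c₁^a mod p = 47^11 mod 107.
47^1 ≡ 47 (mod 107)
47^2 = (47^1)^2 ≡ 47^2 = 2209 ≡ 69 (mod 107)
47^4 = (47^2)^2 ≡ 69^2 = 4761 ≡ 53 (mod 107)
47^8 = (47^4)^2 ≡ 53^2 = 2809 ≡ 27 (mod 107)
47^11 = 47^8 · 47^2 · 47^1 ≡ 27 · 69 · 47 ≡ 35 (mod 107).
So s = 35; s⁻¹ ≡ 52 (mod 107).
m = c₂ · s⁻¹ mod 107 = 82 · 52 mod 107 = 91.

91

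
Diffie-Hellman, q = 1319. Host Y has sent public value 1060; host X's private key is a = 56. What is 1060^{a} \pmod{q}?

Shared key K = 1060^56 mod 1319.
1060^1 ≡ 1060 (mod 1319)
1060^2 = (1060^1)^2 ≡ 1060^2 = 1123600 ≡ 1131 (mod 1319)
1060^4 = (1060^2)^2 ≡ 1131^2 = 1279161 ≡ 1050 (mod 1319)
1060^8 = (1060^4)^2 ≡ 1050^2 = 1102500 ≡ 1135 (mod 1319)
1060^16 = (1060^8)^2 ≡ 1135^2 = 1288225 ≡ 881 (mod 1319)
1060^32 = (1060^16)^2 ≡ 881^2 = 776161 ≡ 589 (mod 1319)
1060^56 = 1060^32 · 1060^16 · 1060^8 ≡ 589 · 881 · 1135 ≡ 516 (mod 1319).

516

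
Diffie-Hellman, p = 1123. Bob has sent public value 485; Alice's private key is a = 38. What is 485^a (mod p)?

150

Shared key K = 485^38 mod 1123.
485^1 ≡ 485 (mod 1123)
485^2 = (485^1)^2 ≡ 485^2 = 235225 ≡ 518 (mod 1123)
485^4 = (485^2)^2 ≡ 518^2 = 268324 ≡ 1050 (mod 1123)
485^8 = (485^4)^2 ≡ 1050^2 = 1102500 ≡ 837 (mod 1123)
485^16 = (485^8)^2 ≡ 837^2 = 700569 ≡ 940 (mod 1123)
485^32 = (485^16)^2 ≡ 940^2 = 883600 ≡ 922 (mod 1123)
485^38 = 485^32 · 485^4 · 485^2 ≡ 922 · 1050 · 518 ≡ 150 (mod 1123).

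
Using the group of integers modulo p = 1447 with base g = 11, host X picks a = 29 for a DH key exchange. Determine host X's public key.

Public value = 11^29 mod 1447.
11^1 ≡ 11 (mod 1447)
11^2 = (11^1)^2 ≡ 11^2 = 121 ≡ 121 (mod 1447)
11^4 = (11^2)^2 ≡ 121^2 = 14641 ≡ 171 (mod 1447)
11^8 = (11^4)^2 ≡ 171^2 = 29241 ≡ 301 (mod 1447)
11^16 = (11^8)^2 ≡ 301^2 = 90601 ≡ 887 (mod 1447)
11^29 = 11^16 · 11^8 · 11^4 · 11^1 ≡ 887 · 301 · 171 · 11 ≡ 939 (mod 1447).

939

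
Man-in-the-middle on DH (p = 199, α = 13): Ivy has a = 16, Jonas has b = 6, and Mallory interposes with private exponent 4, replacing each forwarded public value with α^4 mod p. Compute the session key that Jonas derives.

Jonas receives Mallory's public value M = 13^4 mod 199 instead of the honest one.
13^1 ≡ 13 (mod 199)
13^2 = (13^1)^2 ≡ 13^2 = 169 ≡ 169 (mod 199)
13^4 = (13^2)^2 ≡ 169^2 = 28561 ≡ 104 (mod 199)
So M = 104. Jonas computes K = M^6 mod 199.
104^1 ≡ 104 (mod 199)
104^2 = (104^1)^2 ≡ 104^2 = 10816 ≡ 70 (mod 199)
104^4 = (104^2)^2 ≡ 70^2 = 4900 ≡ 124 (mod 199)
104^6 = 104^4 · 104^2 ≡ 124 · 70 ≡ 123 (mod 199).

123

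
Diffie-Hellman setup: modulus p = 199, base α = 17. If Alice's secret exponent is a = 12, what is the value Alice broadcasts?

Public value = 17^12 mod 199.
17^1 ≡ 17 (mod 199)
17^2 = (17^1)^2 ≡ 17^2 = 289 ≡ 90 (mod 199)
17^4 = (17^2)^2 ≡ 90^2 = 8100 ≡ 140 (mod 199)
17^8 = (17^4)^2 ≡ 140^2 = 19600 ≡ 98 (mod 199)
17^12 = 17^8 · 17^4 ≡ 98 · 140 ≡ 188 (mod 199).

188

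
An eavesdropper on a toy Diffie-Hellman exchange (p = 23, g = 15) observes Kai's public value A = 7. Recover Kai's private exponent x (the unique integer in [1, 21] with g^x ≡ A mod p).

5

Try successive powers of 15 modulo 23:
15^1 ≡ 15
15^2 ≡ 18
15^3 ≡ 17
15^4 ≡ 2
15^5 ≡ 7
Found: x = 5.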